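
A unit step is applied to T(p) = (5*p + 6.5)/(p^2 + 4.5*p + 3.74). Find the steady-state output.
FVT: lim_{t→∞} y(t) = lim_{p→0} p*Y(p) where Y(p) = T(p)/p.
= lim_{p→0} T(p) = T(0) = num(0)/den(0) = 6.5/3.74 = 1.738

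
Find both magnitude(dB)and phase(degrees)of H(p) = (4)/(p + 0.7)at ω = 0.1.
Substitute p = j*0.1: H(j0.1) = 5.6 - 0.8j.
|H| = 20*log₁₀(sqrt(Re²+Im²)) = 15.05 dB.
∠H = atan2(Im, Re) = -8.13°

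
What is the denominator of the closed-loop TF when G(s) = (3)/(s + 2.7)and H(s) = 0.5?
Characteristic poly = G_den * H_den + G_num * H_num = (s + 2.7) + (1.5) = s + 4.2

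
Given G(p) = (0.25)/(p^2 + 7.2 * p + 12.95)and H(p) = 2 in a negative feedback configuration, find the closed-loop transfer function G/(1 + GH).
Closed-loop T = G/(1+GH).
Numerator: G_num * H_den = 0.25.
Denominator: G_den * H_den + G_num * H_num = (p^2 + 7.2*p + 12.95) + (0.5) = p^2 + 7.2*p + 13.45.
T(p) = (0.25)/(p^2 + 7.2*p + 13.45)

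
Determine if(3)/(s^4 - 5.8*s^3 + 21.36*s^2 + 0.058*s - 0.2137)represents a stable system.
Denominator: s^4 - 5.8*s^3 + 21.36*s^2 + 0.058*s - 0.2137 = (s + 0.1)(s - 0.1)(s^2 - 5.8*s + 21.37). Poles: -0.1, 0.1, 2.9 + 3.6j, 2.9 - 3.6j. All Re(p)<0: No (unstable)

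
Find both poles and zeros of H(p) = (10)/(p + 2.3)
Set denominator = 0: p + 2.3 = 0 → Poles: -2.3
Numerator is a nonzero constant (10) → Zeros: none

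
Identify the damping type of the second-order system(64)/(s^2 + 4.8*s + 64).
Standard form: ωn²/(s²+2ζωn·s+ωn²) gives ωn=8, ζ=0.3.
Underdamped (ζ = 0.3 < 1)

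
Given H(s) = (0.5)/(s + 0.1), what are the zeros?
Numerator is a nonzero constant (0.5) → Zeros: none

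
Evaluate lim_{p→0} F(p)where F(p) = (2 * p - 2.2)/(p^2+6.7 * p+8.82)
DC gain = F(0) = num(0)/den(0) = -2.2/8.82 = -0.2494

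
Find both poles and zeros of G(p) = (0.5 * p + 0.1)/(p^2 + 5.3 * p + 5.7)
Set denominator = 0: p^2 + 5.3*p + 5.7 = (p + 1.5)(p + 3.8) = 0 → Poles: -1.5, -3.8
Set numerator = 0: 0.5*p + 0.1 = 0 → Zeros: -0.2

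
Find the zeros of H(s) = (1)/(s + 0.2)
Numerator is a nonzero constant (1) → Zeros: none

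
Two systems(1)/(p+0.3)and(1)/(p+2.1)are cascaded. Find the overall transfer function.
Series: H = H₁ · H₂ = (n₁·n₂)/(d₁·d₂).
Num: n₁·n₂ = 1. Den: d₁·d₂ = p^2 + 2.4*p + 0.63.
H(p) = (1)/(p^2 + 2.4*p + 0.63)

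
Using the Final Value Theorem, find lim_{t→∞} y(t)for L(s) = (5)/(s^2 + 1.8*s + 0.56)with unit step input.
FVT: lim_{t→∞} y(t) = lim_{s→0} s*Y(s) where Y(s) = L(s)/s.
= lim_{s→0} L(s) = L(0) = num(0)/den(0) = 5/0.56 = 8.929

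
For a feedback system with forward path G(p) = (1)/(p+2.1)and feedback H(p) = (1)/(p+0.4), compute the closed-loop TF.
Closed-loop T = G/(1+GH).
Numerator: G_num * H_den = p + 0.4.
Denominator: G_den * H_den + G_num * H_num = (p^2 + 2.5*p + 0.84) + (1) = p^2 + 2.5*p + 1.84.
T(p) = (p + 0.4)/(p^2 + 2.5*p + 1.84)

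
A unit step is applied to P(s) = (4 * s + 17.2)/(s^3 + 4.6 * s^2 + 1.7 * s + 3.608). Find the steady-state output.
FVT: lim_{t→∞} y(t) = lim_{s→0} s*Y(s) where Y(s) = P(s)/s.
= lim_{s→0} P(s) = P(0) = num(0)/den(0) = 17.2/3.608 = 4.767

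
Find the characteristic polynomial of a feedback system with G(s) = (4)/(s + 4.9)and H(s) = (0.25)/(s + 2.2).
Characteristic poly = G_den * H_den + G_num * H_num = (s^2 + 7.1*s + 10.78) + (1) = s^2 + 7.1*s + 11.78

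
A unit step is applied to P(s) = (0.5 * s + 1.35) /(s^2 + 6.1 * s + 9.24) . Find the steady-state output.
FVT: lim_{t→∞} y(t) = lim_{s→0} s*Y(s) where Y(s) = P(s)/s.
= lim_{s→0} P(s) = P(0) = num(0)/den(0) = 1.35/9.24 = 0.1461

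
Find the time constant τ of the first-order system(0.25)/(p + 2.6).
First-order system: τ = -1/pole. Pole = -2.6. τ = -1/(-2.6) = 0.3846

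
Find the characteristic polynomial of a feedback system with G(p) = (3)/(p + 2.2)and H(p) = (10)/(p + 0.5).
Characteristic poly = G_den * H_den + G_num * H_num = (p^2 + 2.7*p + 1.1) + (30) = p^2 + 2.7*p + 31.1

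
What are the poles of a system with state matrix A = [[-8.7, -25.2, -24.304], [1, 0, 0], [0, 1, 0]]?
Eigenvalues solve det(λI - A) = 0.
Characteristic polynomial: λ^3 + 8.7*λ^2 + 25.2*λ + 24.304 = 0.
Factor: (λ + 2.8)(λ + 2.8)(λ + 3.1) = 0.
Roots: -2.8, -2.8, -3.1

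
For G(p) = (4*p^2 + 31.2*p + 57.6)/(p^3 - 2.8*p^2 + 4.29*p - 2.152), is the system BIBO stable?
Denominator: p^3 - 2.8*p^2 + 4.29*p - 2.152 = (p - 0.8)(p^2 - 2*p + 2.69). Poles: 0.8, 1 + 1.3j, 1 - 1.3j. All Re(p)<0: No (unstable)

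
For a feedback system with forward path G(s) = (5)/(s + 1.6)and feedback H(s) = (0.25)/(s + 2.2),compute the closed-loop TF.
Closed-loop T = G/(1+GH).
Numerator: G_num * H_den = 5*s + 11.
Denominator: G_den * H_den + G_num * H_num = (s^2 + 3.8*s + 3.52) + (1.25) = s^2 + 3.8*s + 4.77.
T(s) = (5*s + 11)/(s^2 + 3.8*s + 4.77)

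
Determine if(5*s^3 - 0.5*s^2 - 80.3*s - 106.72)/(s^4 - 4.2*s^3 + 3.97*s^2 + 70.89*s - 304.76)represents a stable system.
Denominator: s^4 - 4.2*s^3 + 3.97*s^2 + 70.89*s - 304.76 = (s - 3.8)(s + 4)(s^2 - 4.4*s + 20.05). Poles: -4, 2.2 + 3.9j, 2.2 - 3.9j, 3.8. All Re(p)<0: No (unstable)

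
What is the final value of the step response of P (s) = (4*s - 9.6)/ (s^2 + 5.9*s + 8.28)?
FVT: lim_{t→∞} y(t) = lim_{s→0} s*Y(s) where Y(s) = P(s)/s.
= lim_{s→0} P(s) = P(0) = num(0)/den(0) = -9.6/8.28 = -1.159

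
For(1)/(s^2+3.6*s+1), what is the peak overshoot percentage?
Standard form: ωn²/(s²+2ζωn·s+ωn²) → ωn = 1, ζ = 1.8.
ζ ≥ 1, so the response is non-oscillatory: peak overshoot = 0%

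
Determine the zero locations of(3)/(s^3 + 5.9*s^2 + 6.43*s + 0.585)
Numerator is a nonzero constant (3) → Zeros: none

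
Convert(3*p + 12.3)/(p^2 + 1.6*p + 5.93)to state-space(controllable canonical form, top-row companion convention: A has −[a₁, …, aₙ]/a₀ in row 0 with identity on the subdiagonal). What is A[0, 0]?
Reachable canonical form for den = p^2 + 1.6*p + 5.93: top row of A = -[a₁,a₂,...,aₙ]/a₀, ones on the subdiagonal, zeros elsewhere.
A = [[-1.6, -5.93], [1, 0]].
A[0,0] = -1.6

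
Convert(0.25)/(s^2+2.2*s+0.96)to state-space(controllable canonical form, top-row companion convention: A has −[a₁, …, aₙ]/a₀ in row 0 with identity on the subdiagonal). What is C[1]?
Reachable canonical form: C = numerator coefficients (right-aligned, zero-padded to length n).
num = 0.25, C = [[0, 0.25]].
C[1] = 0.25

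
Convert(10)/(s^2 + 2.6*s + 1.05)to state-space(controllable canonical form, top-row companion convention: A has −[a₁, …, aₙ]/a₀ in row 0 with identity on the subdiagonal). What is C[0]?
Reachable canonical form: C = numerator coefficients (right-aligned, zero-padded to length n).
num = 10, C = [[0, 10]].
C[0] = 0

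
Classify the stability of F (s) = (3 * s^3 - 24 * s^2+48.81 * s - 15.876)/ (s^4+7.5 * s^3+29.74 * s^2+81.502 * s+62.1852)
Denominator: s^4 + 7.5*s^3 + 29.74*s^2 + 81.502*s + 62.1852 = (s + 4.2)(s + 1.1)(s^2 + 2.2*s + 13.46). Poles: -1.1, -1.1 + 3.5j, -1.1 - 3.5j, -4.2. Stable (all poles in LHP)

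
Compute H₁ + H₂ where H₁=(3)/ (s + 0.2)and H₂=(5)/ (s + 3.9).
Parallel: H = H₁ + H₂ = (n₁·d₂ + n₂·d₁)/(d₁·d₂).
n₁·d₂ = 3*s + 11.7. n₂·d₁ = 5*s + 1. Sum = 8*s + 12.7. d₁·d₂ = s^2 + 4.1*s + 0.78.
H(s) = (8*s + 12.7)/(s^2 + 4.1*s + 0.78)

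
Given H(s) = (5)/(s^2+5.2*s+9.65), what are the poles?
Set denominator = 0: s^2 + 5.2*s + 9.65 = 0 → Poles: -2.6 + 1.7j, -2.6 - 1.7j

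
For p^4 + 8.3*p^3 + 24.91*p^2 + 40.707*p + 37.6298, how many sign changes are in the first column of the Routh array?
Routh array:
p^4: [1, 24.91, 37.6298]; p^3: [8.3, 40.707]; p^2: [20.0055, 37.6298]; p^1: [25.095]; p^0: [37.6298]
First column: [1, 8.3, 20.0055, 25.095, 37.6298]. Sign changes = 0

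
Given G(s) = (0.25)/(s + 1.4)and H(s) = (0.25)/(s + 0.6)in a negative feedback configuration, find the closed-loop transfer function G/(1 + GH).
Closed-loop T = G/(1+GH).
Numerator: G_num * H_den = 0.25*s + 0.15.
Denominator: G_den * H_den + G_num * H_num = (s^2 + 2*s + 0.84) + (0.0625) = s^2 + 2*s + 0.9025.
T(s) = (0.25*s + 0.15)/(s^2 + 2*s + 0.9025)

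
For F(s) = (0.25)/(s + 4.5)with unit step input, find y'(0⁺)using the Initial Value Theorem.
IVT: y'(0⁺) = lim_{s→∞} s²·Y(s) = lim_{s→∞} s·F(s).
deg(num) = 0, deg(den) = 1, relative degree = 1, so s·F(s) → (leading num)/(leading den) = 0.25/1 = 0.25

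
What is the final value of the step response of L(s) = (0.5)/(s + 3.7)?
FVT: lim_{t→∞} y(t) = lim_{s→0} s*Y(s) where Y(s) = L(s)/s.
= lim_{s→0} L(s) = L(0) = num(0)/den(0) = 0.5/3.7 = 0.1351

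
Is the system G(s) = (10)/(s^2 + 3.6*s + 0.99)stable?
Denominator: s^2 + 3.6*s + 0.99 = (s + 0.3)(s + 3.3). Poles: -0.3, -3.3. All Re(p)<0: Yes (stable)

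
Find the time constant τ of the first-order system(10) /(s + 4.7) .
First-order system: τ = -1/pole. Pole = -4.7. τ = -1/(-4.7) = 0.2128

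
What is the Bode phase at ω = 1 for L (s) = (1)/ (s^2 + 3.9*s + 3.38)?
Substitute s = j*1: L(j1) = 0.114015 - 0.186832j.
∠L(j1) = atan2(Im, Re) = atan2(-0.186832, 0.114015) = -58.61°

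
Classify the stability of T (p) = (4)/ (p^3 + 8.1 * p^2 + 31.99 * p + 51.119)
Denominator: p^3 + 8.1*p^2 + 31.99*p + 51.119 = (p + 3.1)(p^2 + 5*p + 16.49). Poles: -2.5 + 3.2j, -2.5 - 3.2j, -3.1. Stable (all poles in LHP)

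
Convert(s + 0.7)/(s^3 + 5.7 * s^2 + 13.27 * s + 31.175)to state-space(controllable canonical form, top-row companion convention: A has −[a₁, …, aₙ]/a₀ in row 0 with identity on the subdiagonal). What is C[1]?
Reachable canonical form: C = numerator coefficients (right-aligned, zero-padded to length n).
num = s + 0.7, C = [[0, 1, 0.7]].
C[1] = 1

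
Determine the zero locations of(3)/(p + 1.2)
Numerator is a nonzero constant (3) → Zeros: none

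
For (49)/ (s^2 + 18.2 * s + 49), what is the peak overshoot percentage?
Standard form: ωn²/(s²+2ζωn·s+ωn²) → ωn = 7, ζ = 1.3.
ζ ≥ 1, so the response is non-oscillatory: peak overshoot = 0%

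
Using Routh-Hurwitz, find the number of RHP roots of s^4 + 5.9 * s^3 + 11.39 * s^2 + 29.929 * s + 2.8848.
Routh array:
s^4: [1, 11.39, 2.8848]; s^3: [5.9, 29.929]; s^2: [6.31729, 2.8848]; s^1: [27.2348]; s^0: [2.8848]
First column: [1, 5.9, 6.31729, 27.2348, 2.8848]. Sign changes = RHP roots = 0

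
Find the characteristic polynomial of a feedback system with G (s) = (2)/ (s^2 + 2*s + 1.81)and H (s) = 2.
Characteristic poly = G_den * H_den + G_num * H_num = (s^2 + 2*s + 1.81) + (4) = s^2 + 2*s + 5.81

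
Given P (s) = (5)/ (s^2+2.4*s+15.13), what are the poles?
Set denominator = 0: s^2 + 2.4*s + 15.13 = 0 → Poles: -1.2 + 3.7j, -1.2 - 3.7j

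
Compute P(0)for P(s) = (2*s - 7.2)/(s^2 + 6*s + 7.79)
DC gain = P(0) = num(0)/den(0) = -7.2/7.79 = -0.9243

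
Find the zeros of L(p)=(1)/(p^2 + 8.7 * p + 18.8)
Numerator is a nonzero constant (1) → Zeros: none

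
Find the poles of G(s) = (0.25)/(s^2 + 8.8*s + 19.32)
Set denominator = 0: s^2 + 8.8*s + 19.32 = (s + 4.6)(s + 4.2) = 0 → Poles: -4.2, -4.6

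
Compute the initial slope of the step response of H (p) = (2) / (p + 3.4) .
IVT: y'(0⁺) = lim_{p→∞} p²·Y(p) = lim_{p→∞} p·H(p).
deg(num) = 0, deg(den) = 1, relative degree = 1, so p·H(p) → (leading num)/(leading den) = 2/1 = 2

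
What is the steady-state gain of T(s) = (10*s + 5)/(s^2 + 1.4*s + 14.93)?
DC gain = T(0) = num(0)/den(0) = 5/14.93 = 0.3349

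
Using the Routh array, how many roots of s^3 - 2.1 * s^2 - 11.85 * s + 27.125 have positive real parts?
Routh array:
s^3: [1, -11.85]; s^2: [-2.1, 27.125]; s^1: [1.06667]; s^0: [27.125]
First column: [1, -2.1, 1.06667, 27.125]. Sign changes = RHP roots = 2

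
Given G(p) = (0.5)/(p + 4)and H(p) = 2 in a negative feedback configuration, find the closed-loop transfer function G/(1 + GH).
Closed-loop T = G/(1+GH).
Numerator: G_num * H_den = 0.5.
Denominator: G_den * H_den + G_num * H_num = (p + 4) + (1) = p + 5.
T(p) = (0.5)/(p + 5)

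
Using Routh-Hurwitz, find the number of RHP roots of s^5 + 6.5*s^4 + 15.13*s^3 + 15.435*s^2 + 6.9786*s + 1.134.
Routh array:
s^5: [1, 15.13, 6.9786]; s^4: [6.5, 15.435, 1.134]; s^3: [12.7554, 6.80414]; s^2: [11.9677, 1.134]; s^1: [5.5955]; s^0: [1.134]
First column: [1, 6.5, 12.7554, 11.9677, 5.5955, 1.134]. Sign changes = RHP roots = 0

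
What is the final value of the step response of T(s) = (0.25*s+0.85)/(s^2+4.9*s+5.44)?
FVT: lim_{t→∞} y(t) = lim_{s→0} s*Y(s) where Y(s) = T(s)/s.
= lim_{s→0} T(s) = T(0) = num(0)/den(0) = 0.85/5.44 = 0.1562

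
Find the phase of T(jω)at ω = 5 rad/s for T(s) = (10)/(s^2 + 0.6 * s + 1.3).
Substitute s = j*5: T(j5) = -0.415287 - 0.0525679j.
∠T(j5) = atan2(Im, Re) = atan2(-0.0525679, -0.415287) = -172.79°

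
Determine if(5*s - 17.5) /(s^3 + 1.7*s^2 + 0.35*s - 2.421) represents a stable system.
Denominator: s^3 + 1.7*s^2 + 0.35*s - 2.421 = (s - 0.9)(s^2 + 2.6*s + 2.69). Poles: -1.3 + 1j, -1.3 - 1j, 0.9. All Re(p)<0: No (unstable)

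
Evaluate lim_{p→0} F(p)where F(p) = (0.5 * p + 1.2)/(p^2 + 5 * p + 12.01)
DC gain = F(0) = num(0)/den(0) = 1.2/12.01 = 0.09992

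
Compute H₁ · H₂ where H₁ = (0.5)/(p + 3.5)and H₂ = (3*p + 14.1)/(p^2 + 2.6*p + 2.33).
Series: H = H₁ · H₂ = (n₁·n₂)/(d₁·d₂).
Num: n₁·n₂ = 1.5*p + 7.05. Den: d₁·d₂ = p^3 + 6.1*p^2 + 11.43*p + 8.155.
H(p) = (1.5*p + 7.05)/(p^3 + 6.1*p^2 + 11.43*p + 8.155)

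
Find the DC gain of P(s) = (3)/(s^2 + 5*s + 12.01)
DC gain = P(0) = num(0)/den(0) = 3/12.01 = 0.2498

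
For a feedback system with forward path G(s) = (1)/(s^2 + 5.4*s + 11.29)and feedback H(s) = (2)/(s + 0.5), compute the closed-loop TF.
Closed-loop T = G/(1+GH).
Numerator: G_num * H_den = s + 0.5.
Denominator: G_den * H_den + G_num * H_num = (s^3 + 5.9*s^2 + 13.99*s + 5.645) + (2) = s^3 + 5.9*s^2 + 13.99*s + 7.645.
T(s) = (s + 0.5)/(s^3 + 5.9*s^2 + 13.99*s + 7.645)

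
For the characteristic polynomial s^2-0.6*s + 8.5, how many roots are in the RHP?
Poles: 0.3 + 2.9j, 0.3 - 2.9j. RHP poles (Re>0): 2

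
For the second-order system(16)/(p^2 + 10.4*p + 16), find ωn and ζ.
Standard form: ωn²/(p²+2ζωn·p+ωn²).
const=16=ωn² → ωn=4, p coeff=10.4=2ζωn → ζ=1.3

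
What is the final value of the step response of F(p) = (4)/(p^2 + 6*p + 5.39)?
FVT: lim_{t→∞} y(t) = lim_{p→0} p*Y(p) where Y(p) = F(p)/p.
= lim_{p→0} F(p) = F(0) = num(0)/den(0) = 4/5.39 = 0.7421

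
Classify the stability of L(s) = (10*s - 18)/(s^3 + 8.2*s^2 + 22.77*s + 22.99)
Denominator: s^3 + 8.2*s^2 + 22.77*s + 22.99 = (s + 3.8)(s^2 + 4.4*s + 6.05). Poles: -2.2 + 1.1j, -2.2 - 1.1j, -3.8. Stable (all poles in LHP)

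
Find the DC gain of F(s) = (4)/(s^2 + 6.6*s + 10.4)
DC gain = F(0) = num(0)/den(0) = 4/10.4 = 0.3846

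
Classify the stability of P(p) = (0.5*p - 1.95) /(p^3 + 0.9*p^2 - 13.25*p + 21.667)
Denominator: p^3 + 0.9*p^2 - 13.25*p + 21.667 = (p + 4.7)(p^2 - 3.8*p + 4.61). Poles: -4.7, 1.9 + 1j, 1.9 - 1j. Unstable (2 pole(s) in RHP)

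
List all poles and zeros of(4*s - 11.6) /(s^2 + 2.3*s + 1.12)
Set denominator = 0: s^2 + 2.3*s + 1.12 = (s + 0.7)(s + 1.6) = 0 → Poles: -0.7, -1.6
Set numerator = 0: 4*s - 11.6 = 0 → Zeros: 2.9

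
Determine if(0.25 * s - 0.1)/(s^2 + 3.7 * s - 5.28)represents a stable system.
Denominator: s^2 + 3.7*s - 5.28 = (s - 1.1)(s + 4.8). Poles: -4.8, 1.1. All Re(p)<0: No (unstable)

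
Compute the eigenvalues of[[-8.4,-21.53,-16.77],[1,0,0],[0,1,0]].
Eigenvalues solve det(λI - A) = 0.
Characteristic polynomial: λ^3 + 8.4*λ^2 + 21.53*λ + 16.77 = 0.
Factor: (λ + 4.3)(λ + 1.5)(λ + 2.6) = 0.
Roots: -1.5, -2.6, -4.3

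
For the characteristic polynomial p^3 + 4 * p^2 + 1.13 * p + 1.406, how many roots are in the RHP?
p^3 + 4*p^2 + 1.13*p + 1.406 = (p + 3.8)(p^2 + 0.2*p + 0.37). Poles: -0.1 + 0.6j, -0.1 - 0.6j, -3.8. RHP poles (Re>0): 0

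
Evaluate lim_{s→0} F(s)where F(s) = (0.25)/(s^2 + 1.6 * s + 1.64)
DC gain = F(0) = num(0)/den(0) = 0.25/1.64 = 0.1524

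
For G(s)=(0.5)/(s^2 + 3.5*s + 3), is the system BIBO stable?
Denominator: s^2 + 3.5*s + 3 = (s + 2)(s + 1.5). Poles: -1.5, -2. All Re(p)<0: Yes (stable)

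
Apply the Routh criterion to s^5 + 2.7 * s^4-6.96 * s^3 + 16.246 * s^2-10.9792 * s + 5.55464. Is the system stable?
Routh array:
s^5: [1, -6.96, -10.9792]; s^4: [2.7, 16.246, 5.55464]; s^3: [-12.977, -13.0365]; s^2: [13.5336, 5.55464]; s^1: [-7.71028]; s^0: [5.55464]
First column: [1, 2.7, -12.977, 13.5336, -7.71028, 5.55464]. Sign changes = 4.
No, unstable (4 RHP root(s))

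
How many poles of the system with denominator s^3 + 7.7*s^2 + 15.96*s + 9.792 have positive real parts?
s^3 + 7.7*s^2 + 15.96*s + 9.792 = (s + 1.7)(s + 1.2)(s + 4.8). Poles: -1.2, -1.7, -4.8. RHP poles (Re>0): 0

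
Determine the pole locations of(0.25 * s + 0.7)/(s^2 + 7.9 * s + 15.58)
Set denominator = 0: s^2 + 7.9*s + 15.58 = (s + 3.8)(s + 4.1) = 0 → Poles: -3.8, -4.1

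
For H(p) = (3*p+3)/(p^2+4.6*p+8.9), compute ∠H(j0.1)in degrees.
Substitute p = j*0.1: H(j0.1) = 0.338298 + 0.016241j.
∠H(j0.1) = atan2(Im, Re) = atan2(0.016241, 0.338298) = 2.75°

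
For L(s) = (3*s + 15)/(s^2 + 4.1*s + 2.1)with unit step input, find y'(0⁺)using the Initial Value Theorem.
IVT: y'(0⁺) = lim_{s→∞} s²·Y(s) = lim_{s→∞} s·L(s).
deg(num) = 1, deg(den) = 2, relative degree = 1, so s·L(s) → (leading num)/(leading den) = 3/1 = 3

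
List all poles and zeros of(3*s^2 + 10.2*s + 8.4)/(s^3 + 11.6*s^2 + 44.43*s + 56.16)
Set denominator = 0: s^3 + 11.6*s^2 + 44.43*s + 56.16 = (s + 3.2)(s + 3.9)(s + 4.5) = 0 → Poles: -3.2, -3.9, -4.5
Set numerator = 0: 3*s^2 + 10.2*s + 8.4 = 3*(s + 1.4)(s + 2) = 0 → Zeros: -1.4, -2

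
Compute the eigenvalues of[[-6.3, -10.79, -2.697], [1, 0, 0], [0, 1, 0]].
Eigenvalues solve det(λI - A) = 0.
Characteristic polynomial: λ^3 + 6.3*λ^2 + 10.79*λ + 2.697 = 0.
Factor: (λ + 2.9)(λ + 3.1)(λ + 0.3) = 0.
Roots: -0.3, -2.9, -3.1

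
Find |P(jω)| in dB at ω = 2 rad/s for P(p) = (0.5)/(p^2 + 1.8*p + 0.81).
Substitute p = j*2: P(j2) = -0.0689399 - 0.0778005j.
|P(j2)| = sqrt(Re² + Im²) = 0.104.
20*log₁₀(0.104) = -19.66 dB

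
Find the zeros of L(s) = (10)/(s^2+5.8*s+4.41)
Numerator is a nonzero constant (10) → Zeros: none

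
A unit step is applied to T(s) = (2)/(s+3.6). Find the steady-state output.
FVT: lim_{t→∞} y(t) = lim_{s→0} s*Y(s) where Y(s) = T(s)/s.
= lim_{s→0} T(s) = T(0) = num(0)/den(0) = 2/3.6 = 0.5556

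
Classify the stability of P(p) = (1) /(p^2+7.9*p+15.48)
Denominator: p^2 + 7.9*p + 15.48 = (p + 3.6)(p + 4.3). Poles: -3.6, -4.3. Stable (all poles in LHP)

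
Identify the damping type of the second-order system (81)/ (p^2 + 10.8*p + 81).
Standard form: ωn²/(p²+2ζωn·p+ωn²) gives ωn=9, ζ=0.6.
Underdamped (ζ = 0.6 < 1)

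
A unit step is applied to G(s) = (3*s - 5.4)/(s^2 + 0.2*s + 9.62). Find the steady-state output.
FVT: lim_{t→∞} y(t) = lim_{s→0} s*Y(s) where Y(s) = G(s)/s.
= lim_{s→0} G(s) = G(0) = num(0)/den(0) = -5.4/9.62 = -0.5613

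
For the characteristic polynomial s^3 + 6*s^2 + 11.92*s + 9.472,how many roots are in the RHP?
s^3 + 6*s^2 + 11.92*s + 9.472 = (s + 3.2)(s^2 + 2.8*s + 2.96). Poles: -1.4 + 1j, -1.4 - 1j, -3.2. RHP poles (Re>0): 0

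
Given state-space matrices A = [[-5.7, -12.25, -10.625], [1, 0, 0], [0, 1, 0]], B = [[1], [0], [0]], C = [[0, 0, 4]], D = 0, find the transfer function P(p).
P(p) = C(pI - A)⁻¹B + D.
Characteristic polynomial det(pI - A) = p^3 + 5.7*p^2 + 12.25*p + 10.625.
Numerator from C·adj(pI-A)·B + D·det(pI-A) = 4.
P(p) = (4)/(p^3 + 5.7*p^2 + 12.25*p + 10.625)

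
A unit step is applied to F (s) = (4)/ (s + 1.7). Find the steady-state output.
FVT: lim_{t→∞} y(t) = lim_{s→0} s*Y(s) where Y(s) = F(s)/s.
= lim_{s→0} F(s) = F(0) = num(0)/den(0) = 4/1.7 = 2.353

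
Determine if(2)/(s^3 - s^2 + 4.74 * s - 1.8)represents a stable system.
Denominator: s^3 - s^2 + 4.74*s - 1.8 = (s - 0.4)(s^2 - 0.6*s + 4.5). Poles: 0.3 + 2.1j, 0.3 - 2.1j, 0.4. All Re(p)<0: No (unstable)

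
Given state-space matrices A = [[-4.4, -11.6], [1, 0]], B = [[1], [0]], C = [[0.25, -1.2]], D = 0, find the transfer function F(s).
F(s) = C(sI - A)⁻¹B + D.
Characteristic polynomial det(sI - A) = s^2 + 4.4*s + 11.6.
Numerator from C·adj(sI-A)·B + D·det(sI-A) = 0.25*s - 1.2.
F(s) = (0.25*s - 1.2)/(s^2 + 4.4*s + 11.6)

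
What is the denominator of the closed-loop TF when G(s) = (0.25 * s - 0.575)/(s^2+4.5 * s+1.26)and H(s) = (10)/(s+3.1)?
Characteristic poly = G_den * H_den + G_num * H_num = (s^3 + 7.6*s^2 + 15.21*s + 3.906) + (2.5*s - 5.75) = s^3 + 7.6*s^2 + 17.71*s - 1.844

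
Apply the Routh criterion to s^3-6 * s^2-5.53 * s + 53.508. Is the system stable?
Routh array:
s^3: [1, -5.53]; s^2: [-6, 53.508]; s^1: [3.388]; s^0: [53.508]
First column: [1, -6, 3.388, 53.508]. Sign changes = 2.
No, unstable (2 RHP root(s))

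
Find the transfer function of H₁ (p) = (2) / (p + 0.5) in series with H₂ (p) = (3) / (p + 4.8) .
Series: H = H₁ · H₂ = (n₁·n₂)/(d₁·d₂).
Num: n₁·n₂ = 6. Den: d₁·d₂ = p^2 + 5.3*p + 2.4.
H(p) = (6)/(p^2 + 5.3*p + 2.4)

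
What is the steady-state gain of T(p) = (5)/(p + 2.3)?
DC gain = T(0) = num(0)/den(0) = 5/2.3 = 2.174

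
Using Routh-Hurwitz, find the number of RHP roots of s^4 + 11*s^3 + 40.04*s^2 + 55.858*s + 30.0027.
Routh array:
s^4: [1, 40.04, 30.0027]; s^3: [11, 55.858]; s^2: [34.962, 30.0027]; s^1: [46.4183]; s^0: [30.0027]
First column: [1, 11, 34.962, 46.4183, 30.0027]. Sign changes = RHP roots = 0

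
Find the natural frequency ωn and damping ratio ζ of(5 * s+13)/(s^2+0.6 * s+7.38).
Underdamped: complex pole -0.3 + 2.7j. ωn = |pole| = 2.717, ζ = -Re(pole)/ωn = 0.1104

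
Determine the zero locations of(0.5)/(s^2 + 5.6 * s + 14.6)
Numerator is a nonzero constant (0.5) → Zeros: none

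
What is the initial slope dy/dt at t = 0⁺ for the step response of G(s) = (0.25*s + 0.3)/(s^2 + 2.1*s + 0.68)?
IVT: y'(0⁺) = lim_{s→∞} s²·Y(s) = lim_{s→∞} s·G(s).
deg(num) = 1, deg(den) = 2, relative degree = 1, so s·G(s) → (leading num)/(leading den) = 0.25/1 = 0.25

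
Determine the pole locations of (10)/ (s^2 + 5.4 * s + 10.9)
Set denominator = 0: s^2 + 5.4*s + 10.9 = 0 → Poles: -2.7 + 1.9j, -2.7 - 1.9j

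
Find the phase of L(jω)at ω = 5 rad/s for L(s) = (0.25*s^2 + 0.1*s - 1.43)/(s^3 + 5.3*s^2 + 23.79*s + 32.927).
Substitute s = j*5: L(j5) = 0.0765417 - 0.00967207j.
∠L(j5) = atan2(Im, Re) = atan2(-0.00967207, 0.0765417) = -7.20°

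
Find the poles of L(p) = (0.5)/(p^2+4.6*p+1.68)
Set denominator = 0: p^2 + 4.6*p + 1.68 = (p + 0.4)(p + 4.2) = 0 → Poles: -0.4, -4.2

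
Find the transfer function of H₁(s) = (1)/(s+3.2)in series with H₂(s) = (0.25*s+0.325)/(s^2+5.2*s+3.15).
Series: H = H₁ · H₂ = (n₁·n₂)/(d₁·d₂).
Num: n₁·n₂ = 0.25*s + 0.325. Den: d₁·d₂ = s^3 + 8.4*s^2 + 19.79*s + 10.08.
H(s) = (0.25*s + 0.325)/(s^3 + 8.4*s^2 + 19.79*s + 10.08)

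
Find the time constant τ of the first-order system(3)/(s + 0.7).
First-order system: τ = -1/pole. Pole = -0.7. τ = -1/(-0.7) = 1.429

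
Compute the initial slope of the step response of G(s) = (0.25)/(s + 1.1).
IVT: y'(0⁺) = lim_{s→∞} s²·Y(s) = lim_{s→∞} s·G(s).
deg(num) = 0, deg(den) = 1, relative degree = 1, so s·G(s) → (leading num)/(leading den) = 0.25/1 = 0.25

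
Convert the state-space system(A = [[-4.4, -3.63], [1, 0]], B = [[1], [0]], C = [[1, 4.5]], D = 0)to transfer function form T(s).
T(s) = C(sI - A)⁻¹B + D.
Characteristic polynomial det(sI - A) = s^2 + 4.4*s + 3.63.
Numerator from C·adj(sI-A)·B + D·det(sI-A) = s + 4.5.
T(s) = (s + 4.5)/(s^2 + 4.4*s + 3.63)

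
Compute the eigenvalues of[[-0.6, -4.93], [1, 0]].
Eigenvalues solve det(λI - A) = 0.
Characteristic polynomial: λ^2 + 0.6*λ + 4.93 = 0.
Roots: -0.3 + 2.2j, -0.3 - 2.2j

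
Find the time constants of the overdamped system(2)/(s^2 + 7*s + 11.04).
Overdamped: real poles at -4.6, -2.4. τ = -1/pole → τ₁ = 0.2174, τ₂ = 0.4167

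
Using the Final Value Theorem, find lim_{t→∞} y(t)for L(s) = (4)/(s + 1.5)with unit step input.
FVT: lim_{t→∞} y(t) = lim_{s→0} s*Y(s) where Y(s) = L(s)/s.
= lim_{s→0} L(s) = L(0) = num(0)/den(0) = 4/1.5 = 2.667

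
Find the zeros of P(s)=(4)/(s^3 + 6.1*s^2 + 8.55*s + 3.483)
Numerator is a nonzero constant (4) → Zeros: none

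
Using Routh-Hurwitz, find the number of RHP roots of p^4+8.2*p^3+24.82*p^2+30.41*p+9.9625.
Routh array:
p^4: [1, 24.82, 9.9625]; p^3: [8.2, 30.41]; p^2: [21.1115, 9.9625]; p^1: [26.5404]; p^0: [9.9625]
First column: [1, 8.2, 21.1115, 26.5404, 9.9625]. Sign changes = RHP roots = 0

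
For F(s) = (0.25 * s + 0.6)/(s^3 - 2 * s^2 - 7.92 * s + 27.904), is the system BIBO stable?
Denominator: s^3 - 2*s^2 - 7.92*s + 27.904 = (s + 3.2)(s^2 - 5.2*s + 8.72). Poles: -3.2, 2.6 + 1.4j, 2.6 - 1.4j. All Re(p)<0: No (unstable)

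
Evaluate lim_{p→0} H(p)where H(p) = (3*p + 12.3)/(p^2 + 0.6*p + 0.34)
DC gain = H(0) = num(0)/den(0) = 12.3/0.34 = 36.18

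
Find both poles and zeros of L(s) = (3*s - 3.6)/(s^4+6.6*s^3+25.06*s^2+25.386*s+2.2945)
Set denominator = 0: s^4 + 6.6*s^3 + 25.06*s^2 + 25.386*s + 2.2945 = (s + 1.3)(s + 0.1)(s^2 + 5.2*s + 17.65) = 0 → Poles: -0.1, -1.3, -2.6 + 3.3j, -2.6 - 3.3j
Set numerator = 0: 3*s - 3.6 = 0 → Zeros: 1.2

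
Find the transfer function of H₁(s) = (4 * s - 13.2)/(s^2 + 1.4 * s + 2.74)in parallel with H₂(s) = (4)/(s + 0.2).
Parallel: H = H₁ + H₂ = (n₁·d₂ + n₂·d₁)/(d₁·d₂).
n₁·d₂ = 4*s^2 - 12.4*s - 2.64. n₂·d₁ = 4*s^2 + 5.6*s + 10.96. Sum = 8*s^2 - 6.8*s + 8.32. d₁·d₂ = s^3 + 1.6*s^2 + 3.02*s + 0.548.
H(s) = (8*s^2 - 6.8*s + 8.32)/(s^3 + 1.6*s^2 + 3.02*s + 0.548)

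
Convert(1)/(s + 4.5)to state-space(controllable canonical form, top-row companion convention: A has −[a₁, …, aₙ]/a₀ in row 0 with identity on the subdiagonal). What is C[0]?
Reachable canonical form: C = numerator coefficients (right-aligned, zero-padded to length n).
num = 1, C = [[1]].
C[0] = 1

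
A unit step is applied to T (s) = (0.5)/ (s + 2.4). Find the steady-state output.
FVT: lim_{t→∞} y(t) = lim_{s→0} s*Y(s) where Y(s) = T(s)/s.
= lim_{s→0} T(s) = T(0) = num(0)/den(0) = 0.5/2.4 = 0.2083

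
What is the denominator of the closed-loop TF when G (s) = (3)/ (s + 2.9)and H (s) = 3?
Characteristic poly = G_den * H_den + G_num * H_num = (s + 2.9) + (9) = s + 11.9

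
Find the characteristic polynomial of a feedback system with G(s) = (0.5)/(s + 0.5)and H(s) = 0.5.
Characteristic poly = G_den * H_den + G_num * H_num = (s + 0.5) + (0.25) = s + 0.75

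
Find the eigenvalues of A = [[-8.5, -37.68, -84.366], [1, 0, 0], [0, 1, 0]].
Eigenvalues solve det(λI - A) = 0.
Characteristic polynomial: λ^3 + 8.5*λ^2 + 37.68*λ + 84.366 = 0.
Factor: (λ + 4.3)(λ^2 + 4.2*λ + 19.62) = 0.
Roots: -2.1 + 3.9j, -2.1 - 3.9j, -4.3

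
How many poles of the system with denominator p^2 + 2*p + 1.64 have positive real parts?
Poles: -1 + 0.8j, -1 - 0.8j. RHP poles (Re>0): 0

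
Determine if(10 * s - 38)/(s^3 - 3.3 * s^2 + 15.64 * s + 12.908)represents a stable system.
Denominator: s^3 - 3.3*s^2 + 15.64*s + 12.908 = (s + 0.7)(s^2 - 4*s + 18.44). Poles: -0.7, 2 + 3.8j, 2 - 3.8j. All Re(p)<0: No (unstable)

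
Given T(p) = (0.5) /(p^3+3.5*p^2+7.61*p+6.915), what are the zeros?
Numerator is a nonzero constant (0.5) → Zeros: none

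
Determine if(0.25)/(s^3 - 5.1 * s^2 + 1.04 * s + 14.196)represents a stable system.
Denominator: s^3 - 5.1*s^2 + 1.04*s + 14.196 = (s - 2.6)(s - 3.9)(s + 1.4). Poles: -1.4, 2.6, 3.9. All Re(p)<0: No (unstable)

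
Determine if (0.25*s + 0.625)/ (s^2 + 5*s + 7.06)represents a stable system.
Denominator: s^2 + 5*s + 7.06. Poles: -2.5 + 0.9j, -2.5 - 0.9j. All Re(p)<0: Yes (stable)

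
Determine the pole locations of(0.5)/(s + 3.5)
Set denominator = 0: s + 3.5 = 0 → Poles: -3.5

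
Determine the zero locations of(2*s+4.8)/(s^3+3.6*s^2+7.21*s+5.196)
Set numerator = 0: 2*s + 4.8 = 0 → Zeros: -2.4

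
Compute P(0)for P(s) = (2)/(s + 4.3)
DC gain = P(0) = num(0)/den(0) = 2/4.3 = 0.4651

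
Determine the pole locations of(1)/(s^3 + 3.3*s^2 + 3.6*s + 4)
Set denominator = 0: s^3 + 3.3*s^2 + 3.6*s + 4 = (s + 2.5)(s^2 + 0.8*s + 1.6) = 0 → Poles: -0.4 + 1.2j, -0.4 - 1.2j, -2.5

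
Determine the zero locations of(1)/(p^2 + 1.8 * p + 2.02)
Numerator is a nonzero constant (1) → Zeros: none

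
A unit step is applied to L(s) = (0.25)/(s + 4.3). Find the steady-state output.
FVT: lim_{t→∞} y(t) = lim_{s→0} s*Y(s) where Y(s) = L(s)/s.
= lim_{s→0} L(s) = L(0) = num(0)/den(0) = 0.25/4.3 = 0.05814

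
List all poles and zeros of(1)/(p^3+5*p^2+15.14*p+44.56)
Set denominator = 0: p^3 + 5*p^2 + 15.14*p + 44.56 = (p + 4)(p^2 + p + 11.14) = 0 → Poles: -0.5 + 3.3j, -0.5 - 3.3j, -4
Numerator is a nonzero constant (1) → Zeros: none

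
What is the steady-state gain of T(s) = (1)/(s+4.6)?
DC gain = T(0) = num(0)/den(0) = 1/4.6 = 0.2174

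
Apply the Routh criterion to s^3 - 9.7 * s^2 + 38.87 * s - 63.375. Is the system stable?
Routh array:
s^3: [1, 38.87]; s^2: [-9.7, -63.375]; s^1: [32.3365]; s^0: [-63.375]
First column: [1, -9.7, 32.3365, -63.375]. Sign changes = 3.
No, unstable (3 RHP root(s))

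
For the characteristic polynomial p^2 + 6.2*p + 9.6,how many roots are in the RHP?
p^2 + 6.2*p + 9.6 = (p + 3.2)(p + 3). Poles: -3, -3.2. RHP poles (Re>0): 0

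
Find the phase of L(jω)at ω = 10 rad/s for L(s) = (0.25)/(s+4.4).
Substitute s = j*10: L(j10) = 0.00921582 - 0.020945j.
∠L(j10) = atan2(Im, Re) = atan2(-0.020945, 0.00921582) = -66.25°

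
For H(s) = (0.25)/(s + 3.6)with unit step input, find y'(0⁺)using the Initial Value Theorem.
IVT: y'(0⁺) = lim_{s→∞} s²·Y(s) = lim_{s→∞} s·H(s).
deg(num) = 0, deg(den) = 1, relative degree = 1, so s·H(s) → (leading num)/(leading den) = 0.25/1 = 0.25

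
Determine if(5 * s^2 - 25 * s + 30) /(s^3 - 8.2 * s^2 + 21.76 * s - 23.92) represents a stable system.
Denominator: s^3 - 8.2*s^2 + 21.76*s - 23.92 = (s - 4.6)(s^2 - 3.6*s + 5.2). Poles: 1.8 + 1.4j, 1.8 - 1.4j, 4.6. All Re(p)<0: No (unstable)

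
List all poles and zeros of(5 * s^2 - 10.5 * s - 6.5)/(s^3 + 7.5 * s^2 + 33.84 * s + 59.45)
Set denominator = 0: s^3 + 7.5*s^2 + 33.84*s + 59.45 = (s + 2.9)(s^2 + 4.6*s + 20.5) = 0 → Poles: -2.3 + 3.9j, -2.3 - 3.9j, -2.9
Set numerator = 0: 5*s^2 - 10.5*s - 6.5 = 5*(s + 0.5)(s - 2.6) = 0 → Zeros: -0.5, 2.6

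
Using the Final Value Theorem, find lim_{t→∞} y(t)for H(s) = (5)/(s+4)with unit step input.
FVT: lim_{t→∞} y(t) = lim_{s→0} s*Y(s) where Y(s) = H(s)/s.
= lim_{s→0} H(s) = H(0) = num(0)/den(0) = 5/4 = 1.25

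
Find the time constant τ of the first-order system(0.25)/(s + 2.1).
First-order system: τ = -1/pole. Pole = -2.1. τ = -1/(-2.1) = 0.4762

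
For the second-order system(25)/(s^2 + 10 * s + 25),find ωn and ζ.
Standard form: ωn²/(s²+2ζωn·s+ωn²).
const=25=ωn² → ωn=5, s coeff=10=2ζωn → ζ=1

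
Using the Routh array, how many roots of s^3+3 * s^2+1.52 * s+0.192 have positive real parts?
Routh array:
s^3: [1, 1.52]; s^2: [3, 0.192]; s^1: [1.456]; s^0: [0.192]
First column: [1, 3, 1.456, 0.192]. Sign changes = RHP roots = 0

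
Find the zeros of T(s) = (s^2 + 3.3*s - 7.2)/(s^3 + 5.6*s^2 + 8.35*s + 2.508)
Set numerator = 0: s^2 + 3.3*s - 7.2 = (s + 4.8)(s - 1.5) = 0 → Zeros: -4.8, 1.5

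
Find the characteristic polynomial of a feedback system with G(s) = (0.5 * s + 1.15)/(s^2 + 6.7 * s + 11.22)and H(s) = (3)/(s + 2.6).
Characteristic poly = G_den * H_den + G_num * H_num = (s^3 + 9.3*s^2 + 28.64*s + 29.172) + (1.5*s + 3.45) = s^3 + 9.3*s^2 + 30.14*s + 32.622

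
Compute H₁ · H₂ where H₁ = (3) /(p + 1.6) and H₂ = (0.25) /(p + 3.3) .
Series: H = H₁ · H₂ = (n₁·n₂)/(d₁·d₂).
Num: n₁·n₂ = 0.75. Den: d₁·d₂ = p^2 + 4.9*p + 5.28.
H(p) = (0.75)/(p^2 + 4.9*p + 5.28)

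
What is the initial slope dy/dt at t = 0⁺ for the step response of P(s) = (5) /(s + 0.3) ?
IVT: y'(0⁺) = lim_{s→∞} s²·Y(s) = lim_{s→∞} s·P(s).
deg(num) = 0, deg(den) = 1, relative degree = 1, so s·P(s) → (leading num)/(leading den) = 5/1 = 5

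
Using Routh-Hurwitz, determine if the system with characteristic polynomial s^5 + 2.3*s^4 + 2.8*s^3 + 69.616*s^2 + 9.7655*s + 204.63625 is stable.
Routh array:
s^5: [1, 2.8, 9.7655]; s^4: [2.3, 69.616, 204.63625]; s^3: [-27.4678, -79.2068]; s^2: [62.9837, 204.63625]; s^1: [10.0372]; s^0: [204.63625]
First column: [1, 2.3, -27.4678, 62.9837, 10.0372, 204.63625]. Sign changes = 2.
No, unstable (2 RHP root(s))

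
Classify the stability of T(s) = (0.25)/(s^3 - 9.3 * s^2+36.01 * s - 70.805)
Denominator: s^3 - 9.3*s^2 + 36.01*s - 70.805 = (s - 4.9)(s^2 - 4.4*s + 14.45). Poles: 2.2 + 3.1j, 2.2 - 3.1j, 4.9. Unstable (3 pole(s) in RHP)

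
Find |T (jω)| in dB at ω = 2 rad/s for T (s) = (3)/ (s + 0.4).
Substitute s = j*2: T(j2) = 0.288462 - 1.44231j.
|T(j2)| = sqrt(Re² + Im²) = 1.471.
20*log₁₀(1.471) = 3.35 dB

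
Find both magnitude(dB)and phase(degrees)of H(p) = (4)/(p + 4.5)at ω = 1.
Substitute p = j*1: H(j1) = 0.847059 - 0.188235j.
|H| = 20*log₁₀(sqrt(Re²+Im²)) = -1.23 dB.
∠H = atan2(Im, Re) = -12.53°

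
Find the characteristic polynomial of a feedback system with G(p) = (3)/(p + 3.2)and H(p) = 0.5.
Characteristic poly = G_den * H_den + G_num * H_num = (p + 3.2) + (1.5) = p + 4.7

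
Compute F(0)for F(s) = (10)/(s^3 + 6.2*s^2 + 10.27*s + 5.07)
DC gain = F(0) = num(0)/den(0) = 10/5.07 = 1.972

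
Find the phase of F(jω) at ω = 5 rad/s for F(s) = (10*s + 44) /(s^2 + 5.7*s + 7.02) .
Substitute s = j*5: F(j5) = 0.558224 - 1.89603j.
∠F(j5) = atan2(Im, Re) = atan2(-1.89603, 0.558224) = -73.59°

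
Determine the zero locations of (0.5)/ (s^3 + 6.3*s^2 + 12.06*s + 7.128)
Numerator is a nonzero constant (0.5) → Zeros: none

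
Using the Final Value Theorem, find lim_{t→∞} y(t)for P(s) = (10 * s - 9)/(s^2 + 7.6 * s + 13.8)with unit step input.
FVT: lim_{t→∞} y(t) = lim_{s→0} s*Y(s) where Y(s) = P(s)/s.
= lim_{s→0} P(s) = P(0) = num(0)/den(0) = -9/13.8 = -0.6522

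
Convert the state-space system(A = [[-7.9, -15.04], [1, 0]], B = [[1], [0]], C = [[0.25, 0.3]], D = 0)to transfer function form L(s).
L(s) = C(sI - A)⁻¹B + D.
Characteristic polynomial det(sI - A) = s^2 + 7.9*s + 15.04.
Numerator from C·adj(sI-A)·B + D·det(sI-A) = 0.25*s + 0.3.
L(s) = (0.25*s + 0.3)/(s^2 + 7.9*s + 15.04)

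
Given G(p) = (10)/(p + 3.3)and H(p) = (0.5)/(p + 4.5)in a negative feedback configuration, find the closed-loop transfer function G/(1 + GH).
Closed-loop T = G/(1+GH).
Numerator: G_num * H_den = 10*p + 45.
Denominator: G_den * H_den + G_num * H_num = (p^2 + 7.8*p + 14.85) + (5) = p^2 + 7.8*p + 19.85.
T(p) = (10*p + 45)/(p^2 + 7.8*p + 19.85)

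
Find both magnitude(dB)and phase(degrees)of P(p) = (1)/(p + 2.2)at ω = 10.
Substitute p = j*10: P(j10) = 0.0209844 - 0.0953834j.
|P| = 20*log₁₀(sqrt(Re²+Im²)) = -20.21 dB.
∠P = atan2(Im, Re) = -77.59°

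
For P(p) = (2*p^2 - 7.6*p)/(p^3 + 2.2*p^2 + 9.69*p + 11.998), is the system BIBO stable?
Denominator: p^3 + 2.2*p^2 + 9.69*p + 11.998 = (p + 1.4)(p^2 + 0.8*p + 8.57). Poles: -0.4 + 2.9j, -0.4 - 2.9j, -1.4. All Re(p)<0: Yes (stable)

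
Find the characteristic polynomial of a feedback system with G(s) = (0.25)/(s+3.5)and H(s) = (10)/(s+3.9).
Characteristic poly = G_den * H_den + G_num * H_num = (s^2 + 7.4*s + 13.65) + (2.5) = s^2 + 7.4*s + 16.15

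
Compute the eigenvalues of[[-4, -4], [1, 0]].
Eigenvalues solve det(λI - A) = 0.
Characteristic polynomial: λ^2 + 4*λ + 4 = 0.
Factor: (λ + 2)(λ + 2) = 0.
Roots: -2, -2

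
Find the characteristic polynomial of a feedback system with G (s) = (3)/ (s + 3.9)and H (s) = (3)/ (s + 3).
Characteristic poly = G_den * H_den + G_num * H_num = (s^2 + 6.9*s + 11.7) + (9) = s^2 + 6.9*s + 20.7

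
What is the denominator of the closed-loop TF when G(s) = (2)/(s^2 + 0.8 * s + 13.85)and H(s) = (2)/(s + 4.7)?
Characteristic poly = G_den * H_den + G_num * H_num = (s^3 + 5.5*s^2 + 17.61*s + 65.095) + (4) = s^3 + 5.5*s^2 + 17.61*s + 69.095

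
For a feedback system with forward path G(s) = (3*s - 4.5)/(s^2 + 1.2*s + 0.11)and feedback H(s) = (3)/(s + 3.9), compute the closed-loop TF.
Closed-loop T = G/(1+GH).
Numerator: G_num * H_den = 3*s^2 + 7.2*s - 17.55.
Denominator: G_den * H_den + G_num * H_num = (s^3 + 5.1*s^2 + 4.79*s + 0.429) + (9*s - 13.5) = s^3 + 5.1*s^2 + 13.79*s - 13.071.
T(s) = (3*s^2 + 7.2*s - 17.55)/(s^3 + 5.1*s^2 + 13.79*s - 13.071)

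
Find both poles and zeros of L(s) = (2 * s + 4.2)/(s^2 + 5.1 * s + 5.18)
Set denominator = 0: s^2 + 5.1*s + 5.18 = (s + 1.4)(s + 3.7) = 0 → Poles: -1.4, -3.7
Set numerator = 0: 2*s + 4.2 = 0 → Zeros: -2.1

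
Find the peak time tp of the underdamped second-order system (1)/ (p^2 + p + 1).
Standard form: ωn²/(p²+2ζωn·p+ωn²) → ωn = 1, ζ = 0.5.
ωd = ωn·√(1-ζ²) = 1·√(1-0.5²) = 0.866.
tp = π/ωd = π/0.866 = 3.628 s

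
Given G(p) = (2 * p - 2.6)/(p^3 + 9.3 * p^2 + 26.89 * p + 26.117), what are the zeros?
Set numerator = 0: 2*p - 2.6 = 0 → Zeros: 1.3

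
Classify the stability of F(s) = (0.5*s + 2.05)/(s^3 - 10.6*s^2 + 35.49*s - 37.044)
Denominator: s^3 - 10.6*s^2 + 35.49*s - 37.044 = (s - 4.9)(s - 3.6)(s - 2.1). Poles: 2.1, 3.6, 4.9. Unstable (3 pole(s) in RHP)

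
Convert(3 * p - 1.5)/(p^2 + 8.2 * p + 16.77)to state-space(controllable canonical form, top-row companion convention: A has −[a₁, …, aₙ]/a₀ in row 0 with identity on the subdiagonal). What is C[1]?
Reachable canonical form: C = numerator coefficients (right-aligned, zero-padded to length n).
num = 3*p - 1.5, C = [[3, -1.5]].
C[1] = -1.5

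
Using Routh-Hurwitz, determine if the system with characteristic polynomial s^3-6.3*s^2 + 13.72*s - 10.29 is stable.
Routh array:
s^3: [1, 13.72]; s^2: [-6.3, -10.29]; s^1: [12.0867]; s^0: [-10.29]
First column: [1, -6.3, 12.0867, -10.29]. Sign changes = 3.
No, unstable (3 RHP root(s))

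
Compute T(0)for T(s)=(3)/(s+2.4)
DC gain = T(0) = num(0)/den(0) = 3/2.4 = 1.25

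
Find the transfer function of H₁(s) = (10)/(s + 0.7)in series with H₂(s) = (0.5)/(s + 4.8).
Series: H = H₁ · H₂ = (n₁·n₂)/(d₁·d₂).
Num: n₁·n₂ = 5. Den: d₁·d₂ = s^2 + 5.5*s + 3.36.
H(s) = (5)/(s^2 + 5.5*s + 3.36)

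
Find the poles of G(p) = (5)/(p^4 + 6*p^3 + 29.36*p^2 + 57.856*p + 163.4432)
Set denominator = 0: p^4 + 6*p^3 + 29.36*p^2 + 57.856*p + 163.4432 = (p^2 + 0.4*p + 9.04)(p^2 + 5.6*p + 18.08) = 0 → Poles: -0.2 + 3j, -0.2 - 3j, -2.8 + 3.2j, -2.8 - 3.2j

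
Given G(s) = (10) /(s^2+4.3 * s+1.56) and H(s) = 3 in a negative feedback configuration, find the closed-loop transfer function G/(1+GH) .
Closed-loop T = G/(1+GH).
Numerator: G_num * H_den = 10.
Denominator: G_den * H_den + G_num * H_num = (s^2 + 4.3*s + 1.56) + (30) = s^2 + 4.3*s + 31.56.
T(s) = (10)/(s^2 + 4.3*s + 31.56)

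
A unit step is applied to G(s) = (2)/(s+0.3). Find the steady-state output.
FVT: lim_{t→∞} y(t) = lim_{s→0} s*Y(s) where Y(s) = G(s)/s.
= lim_{s→0} G(s) = G(0) = num(0)/den(0) = 2/0.3 = 6.667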